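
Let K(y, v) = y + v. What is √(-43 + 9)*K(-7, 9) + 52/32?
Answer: 13/8 + 2*I*√34 ≈ 1.625 + 11.662*I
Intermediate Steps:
K(y, v) = v + y
√(-43 + 9)*K(-7, 9) + 52/32 = √(-43 + 9)*(9 - 7) + 52/32 = √(-34)*2 + 52*(1/32) = (I*√34)*2 + 13/8 = 2*I*√34 + 13/8 = 13/8 + 2*I*√34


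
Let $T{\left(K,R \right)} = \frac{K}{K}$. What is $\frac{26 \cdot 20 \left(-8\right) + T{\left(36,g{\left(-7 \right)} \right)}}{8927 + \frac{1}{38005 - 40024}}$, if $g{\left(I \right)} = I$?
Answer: $- \frac{8397021}{18023612} \approx -0.46589$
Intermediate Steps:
$T{\left(K,R \right)} = 1$
$\frac{26 \cdot 20 \left(-8\right) + T{\left(36,g{\left(-7 \right)} \right)}}{8927 + \frac{1}{38005 - 40024}} = \frac{26 \cdot 20 \left(-8\right) + 1}{8927 + \frac{1}{38005 - 40024}} = \frac{520 \left(-8\right) + 1}{8927 + \frac{1}{-2019}} = \frac{-4160 + 1}{8927 - \frac{1}{2019}} = - \frac{4159}{\frac{18023612}{2019}} = \left(-4159\right) \frac{2019}{18023612} = - \frac{8397021}{18023612}$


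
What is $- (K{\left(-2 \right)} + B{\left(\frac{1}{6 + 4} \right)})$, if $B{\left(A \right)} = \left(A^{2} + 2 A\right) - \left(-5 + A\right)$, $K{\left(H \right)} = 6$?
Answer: $- \frac{1111}{100} \approx -11.11$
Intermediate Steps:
$B{\left(A \right)} = 5 + A + A^{2}$
$- (K{\left(-2 \right)} + B{\left(\frac{1}{6 + 4} \right)}) = - (6 + \left(5 + \frac{1}{6 + 4} + \left(\frac{1}{6 + 4}\right)^{2}\right)) = - (6 + \left(5 + \frac{1}{10} + \left(\frac{1}{10}\right)^{2}\right)) = - (6 + \left(5 + \frac{1}{10} + \frac{1}{100}\right)) = - (6 + \frac{511}{100}) = \left(-1\right) \frac{1111}{100} = - \frac{1111}{100}$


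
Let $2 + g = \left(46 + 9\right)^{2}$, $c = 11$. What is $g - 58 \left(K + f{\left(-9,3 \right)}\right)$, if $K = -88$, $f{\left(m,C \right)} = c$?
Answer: $7489$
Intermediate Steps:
$f{\left(m,C \right)} = 11$
$g = 3023$ ($g = -2 + \left(46 + 9\right)^{2} = -2 + 55^{2} = -2 + 3025 = 3023$)
$g - 58 \left(K + f{\left(-9,3 \right)}\right) = 3023 - 58 \left(-88 + 11\right) = 3023 - -4466 = 3023 + 4466 = 7489$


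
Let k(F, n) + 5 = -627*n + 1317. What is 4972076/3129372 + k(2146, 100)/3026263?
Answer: 3713675935913/2367575674209 ≈ 1.5686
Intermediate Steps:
k(F, n) = 1312 - 627*n (k(F, n) = -5 + (-627*n + 1317) = -5 + (1317 - 627*n) = 1312 - 627*n)
4972076/3129372 + k(2146, 100)/3026263 = 4972076/3129372 + (1312 - 627*100)/3026263 = 4972076*(1/3129372) + (1312 - 62700)*(1/3026263) = 1243019/782343 - 61388*1/3026263 = 1243019/782343 - 61388/3026263 = 3713675935913/2367575674209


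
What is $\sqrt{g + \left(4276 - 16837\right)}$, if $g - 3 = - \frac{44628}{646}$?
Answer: $\frac{6 i \sqrt{36593639}}{323} \approx 112.37 i$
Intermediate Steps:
$g = - \frac{21345}{323}$ ($g = 3 - \frac{44628}{646} = 3 - \frac{22314}{323} = - \frac{21345}{323} \approx -66.084$)
$\sqrt{g + \left(4276 - 16837\right)} = \sqrt{- \frac{21345}{323} + \left(4276 - 16837\right)} = \sqrt{- \frac{21345}{323} - 12561} = \sqrt{- \frac{4078548}{323}} = \frac{6 i \sqrt{36593639}}{323}$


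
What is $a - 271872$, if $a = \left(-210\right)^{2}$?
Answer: $-227772$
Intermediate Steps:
$a = 44100$
$a - 271872 = 44100 - 271872 = -227772$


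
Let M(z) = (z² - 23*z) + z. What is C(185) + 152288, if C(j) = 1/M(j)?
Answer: 4592244641/30155 ≈ 1.5229e+5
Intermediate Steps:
M(z) = z² - 22*z
C(j) = 1/(j*(-22 + j))
C(185) + 152288 = 1/(185*(-22 + 185)) + 152288 = (1/185)/163 + 152288 = (1/185)*(1/163) + 152288 = 1/30155 + 152288 = 4592244641/30155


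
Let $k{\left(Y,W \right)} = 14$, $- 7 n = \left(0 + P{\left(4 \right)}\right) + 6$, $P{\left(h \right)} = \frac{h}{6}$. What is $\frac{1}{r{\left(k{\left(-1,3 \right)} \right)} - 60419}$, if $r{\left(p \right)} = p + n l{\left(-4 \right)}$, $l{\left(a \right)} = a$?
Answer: $- \frac{21}{1268425} \approx -1.6556 \cdot 10^{-5}$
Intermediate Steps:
$P{\left(h \right)} = \frac{h}{6}$ ($P{\left(h \right)} = h \frac{1}{6} = \frac{h}{6}$)
$n = - \frac{20}{21}$ ($n = - \frac{\left(0 + \frac{1}{6} \cdot 4\right) + 6}{7} = - \frac{\left(0 + \frac{2}{3}\right) + 6}{7} = - \frac{\frac{2}{3} + 6}{7} = \left(- \frac{1}{7}\right) \frac{20}{3} = - \frac{20}{21} \approx -0.95238$)
$r{\left(p \right)} = \frac{80}{21} + p$ ($r{\left(p \right)} = p - - \frac{80}{21} = p + \frac{80}{21} = \frac{80}{21} + p$)
$\frac{1}{r{\left(k{\left(-1,3 \right)} \right)} - 60419} = \frac{1}{\left(\frac{80}{21} + 14\right) - 60419} = \frac{1}{\frac{374}{21} - 60419} = \frac{1}{- \frac{1268425}{21}} = - \frac{21}{1268425}$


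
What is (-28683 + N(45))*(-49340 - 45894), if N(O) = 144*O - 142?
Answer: 2128003730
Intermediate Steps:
N(O) = -142 + 144*O
(-28683 + N(45))*(-49340 - 45894) = (-28683 + (-142 + 144*45))*(-49340 - 45894) = (-28683 + (-142 + 6480))*(-95234) = (-28683 + 6338)*(-95234) = -22345*(-95234) = 2128003730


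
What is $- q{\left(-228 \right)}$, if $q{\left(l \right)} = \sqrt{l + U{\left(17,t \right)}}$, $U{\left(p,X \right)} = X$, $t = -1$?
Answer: $- i \sqrt{229} \approx - 15.133 i$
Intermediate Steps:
$q{\left(l \right)} = \sqrt{-1 + l}$ ($q{\left(l \right)} = \sqrt{l - 1} = \sqrt{-1 + l}$)
$- q{\left(-228 \right)} = - \sqrt{-1 - 228} = - \sqrt{-229} = - i \sqrt{229}$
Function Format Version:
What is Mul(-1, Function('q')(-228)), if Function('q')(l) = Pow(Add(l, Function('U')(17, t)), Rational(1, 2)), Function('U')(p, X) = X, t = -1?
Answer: Mul(-1, I, Pow(229, Rational(1, 2))) ≈ Mul(-15.133, I)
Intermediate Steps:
Function('q')(l) = Pow(Add(-1, l), Rational(1, 2)) (Function('q')(l) = Pow(Add(l, -1), Rational(1, 2)) = Pow(Add(-1, l), Rational(1, 2)))
Mul(-1, Function('q')(-228)) = Mul(-1, Pow(Add(-1, -228), Rational(1, 2))) = Mul(-1, Pow(-229, Rational(1, 2))) = Mul(-1, Mul(I, Pow(229, Rational(1, 2)))) = Mul(-1, I, Pow(229, Rational(1, 2)))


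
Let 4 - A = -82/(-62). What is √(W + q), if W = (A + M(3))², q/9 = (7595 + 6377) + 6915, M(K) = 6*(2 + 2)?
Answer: 2*√45333898/31 ≈ 434.39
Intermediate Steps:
M(K) = 24 (M(K) = 6*4 = 24)
A = 83/31 (A = 4 - (-82)/(-62) = 4 - (-82)*(-1)/62 = 4 - 1*41/31 = 4 - 41/31 = 83/31 ≈ 2.6774)
q = 187983 (q = 9*((7595 + 6377) + 6915) = 9*(13972 + 6915) = 9*20887 = 187983)
W = 683929/961 (W = (83/31 + 24)² = (827/31)² = 683929/961 ≈ 711.68)
√(W + q) = √(683929/961 + 187983) = √(181335592/961) = 2*√45333898/31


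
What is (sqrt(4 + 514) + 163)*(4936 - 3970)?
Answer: 157458 + 966*sqrt(518) ≈ 1.7944e+5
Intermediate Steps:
(sqrt(4 + 514) + 163)*(4936 - 3970) = (sqrt(518) + 163)*966 = (163 + sqrt(518))*966 = 157458 + 966*sqrt(518)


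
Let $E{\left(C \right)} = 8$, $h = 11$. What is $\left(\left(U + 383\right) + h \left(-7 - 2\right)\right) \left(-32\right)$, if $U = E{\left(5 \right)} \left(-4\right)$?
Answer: $-8064$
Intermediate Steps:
$U = -32$ ($U = 8 \left(-4\right) = -32$)
$\left(\left(U + 383\right) + h \left(-7 - 2\right)\right) \left(-32\right) = \left(\left(-32 + 383\right) + 11 \left(-7 - 2\right)\right) \left(-32\right) = \left(351 + 11 \left(-9\right)\right) \left(-32\right) = \left(351 - 99\right) \left(-32\right) = 252 \left(-32\right) = -8064$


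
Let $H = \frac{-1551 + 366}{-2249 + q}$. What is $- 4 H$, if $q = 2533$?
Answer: $\frac{1185}{71} \approx 16.69$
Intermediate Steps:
$H = - \frac{1185}{284}$ ($H = \frac{-1551 + 366}{-2249 + 2533} = - \frac{1185}{284} \approx -4.1725$)
$- 4 H = \left(-4\right) \left(- \frac{1185}{284}\right) = \frac{1185}{71}$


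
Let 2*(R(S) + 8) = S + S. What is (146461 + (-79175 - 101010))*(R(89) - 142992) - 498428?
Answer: 4819032136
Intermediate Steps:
R(S) = -8 + S (R(S) = -8 + (S + S)/2 = -8 + (2*S)/2 = -8 + S)
(146461 + (-79175 - 101010))*(R(89) - 142992) - 498428 = (146461 + (-79175 - 101010))*((-8 + 89) - 142992) - 498428 = (146461 - 180185)*(81 - 142992) - 498428 = -33724*(-142911) - 498428 = 4819530564 - 498428 = 4819032136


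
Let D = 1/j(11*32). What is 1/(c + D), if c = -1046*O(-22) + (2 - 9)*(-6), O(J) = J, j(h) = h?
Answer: 352/8115009 ≈ 4.3376e-5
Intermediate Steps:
D = 1/352 (D = 1/(11*32) = 1/352 ≈ 0.0028409)
c = 23054 (c = -1046*(-22) + (2 - 9)*(-6) = 23012 - 7*(-6) = 23012 + 42 = 23054)
1/(c + D) = 1/(23054 + 1/352) = 1/(8115009/352) = 352/8115009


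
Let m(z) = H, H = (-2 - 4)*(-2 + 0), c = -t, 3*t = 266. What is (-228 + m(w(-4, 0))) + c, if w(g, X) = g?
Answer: -914/3 ≈ -304.67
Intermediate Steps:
t = 266/3 (t = (1/3)*266 = 266/3 ≈ 88.667)
c = -266/3 (c = -1*266/3 = -266/3 ≈ -88.667)
H = 12 (H = -6*(-2) = 12)
m(z) = 12
(-228 + m(w(-4, 0))) + c = (-228 + 12) - 266/3 = -216 - 266/3 = -914/3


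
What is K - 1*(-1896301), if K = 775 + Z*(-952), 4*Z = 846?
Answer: 1695728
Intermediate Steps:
Z = 423/2 (Z = (1/4)*846 = 423/2 ≈ 211.50)
K = -200573 (K = 775 + (423/2)*(-952) = 775 - 201348 = -200573)
K - 1*(-1896301) = -200573 - 1*(-1896301) = -200573 + 1896301 = 1695728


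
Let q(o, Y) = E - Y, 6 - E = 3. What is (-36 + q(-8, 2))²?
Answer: 1225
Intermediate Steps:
E = 3 (E = 6 - 1*3 = 6 - 3 = 3)
q(o, Y) = 3 - Y
(-36 + q(-8, 2))² = (-36 + (3 - 1*2))² = (-36 + (3 - 2))² = (-36 + 1)² = (-35)² = 1225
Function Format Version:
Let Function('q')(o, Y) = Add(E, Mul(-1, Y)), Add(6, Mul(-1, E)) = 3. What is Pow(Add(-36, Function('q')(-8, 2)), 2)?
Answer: 1225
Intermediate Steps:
E = 3 (E = Add(6, Mul(-1, 3)) = Add(6, -3) = 3)
Function('q')(o, Y) = Add(3, Mul(-1, Y))
Pow(Add(-36, Function('q')(-8, 2)), 2) = Pow(Add(-36, Add(3, Mul(-1, 2))), 2) = Pow(Add(-36, Add(3, -2)), 2) = Pow(Add(-36, 1), 2) = Pow(-35, 2) = 1225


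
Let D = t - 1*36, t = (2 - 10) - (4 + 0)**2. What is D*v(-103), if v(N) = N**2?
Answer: -636540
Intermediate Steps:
t = -24 (t = -8 - 1*4**2 = -8 - 1*16 = -8 - 16 = -24)
D = -60 (D = -24 - 1*36 = -24 - 36 = -60)
D*v(-103) = -60*(-103)**2 = -60*10609 = -636540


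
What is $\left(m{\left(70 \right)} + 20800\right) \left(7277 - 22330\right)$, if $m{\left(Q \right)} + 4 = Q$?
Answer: $-314095898$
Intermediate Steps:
$m{\left(Q \right)} = -4 + Q$
$\left(m{\left(70 \right)} + 20800\right) \left(7277 - 22330\right) = \left(\left(-4 + 70\right) + 20800\right) \left(7277 - 22330\right) = \left(66 + 20800\right) \left(7277 - 22330\right) = 20866 \left(-15053\right) = -314095898$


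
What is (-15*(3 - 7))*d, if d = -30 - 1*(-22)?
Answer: -480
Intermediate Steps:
d = -8 (d = -30 + 22 = -8)
(-15*(3 - 7))*d = -15*(3 - 7)*(-8) = -15*(-4)*(-8) = 60*(-8) = -480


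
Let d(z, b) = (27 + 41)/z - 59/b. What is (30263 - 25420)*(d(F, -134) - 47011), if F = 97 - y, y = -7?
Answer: -198299676404/871 ≈ -2.2767e+8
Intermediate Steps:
F = 104 (F = 97 - 1*(-7) = 97 + 7 = 104)
d(z, b) = -59/b + 68/z (d(z, b) = 68/z - 59/b = -59/b + 68/z)
(30263 - 25420)*(d(F, -134) - 47011) = (30263 - 25420)*((-59/(-134) + 68/104) - 47011) = 4843*((-59*(-1/134) + 68*(1/104)) - 47011) = 4843*((59/134 + 17/26) - 47011) = 4843*(953/871 - 47011) = 4843*(-40945628/871) = -198299676404/871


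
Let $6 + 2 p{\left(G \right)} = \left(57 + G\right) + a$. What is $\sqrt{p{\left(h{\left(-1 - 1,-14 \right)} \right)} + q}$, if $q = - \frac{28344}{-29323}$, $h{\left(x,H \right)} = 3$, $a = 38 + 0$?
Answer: $\frac{\sqrt{40383694246}}{29323} \approx 6.8532$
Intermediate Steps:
$a = 38$
$q = \frac{28344}{29323}$ ($q = \left(-28344\right) \left(- \frac{1}{29323}\right) = \frac{28344}{29323} \approx 0.96661$)
$p{\left(G \right)} = \frac{89}{2} + \frac{G}{2}$ ($p{\left(G \right)} = -3 + \frac{\left(57 + G\right) + 38}{2} = -3 + \frac{95 + G}{2} = -3 + \left(\frac{95}{2} + \frac{G}{2}\right) = \frac{89}{2} + \frac{G}{2}$)
$\sqrt{p{\left(h{\left(-1 - 1,-14 \right)} \right)} + q} = \sqrt{\left(\frac{89}{2} + \frac{1}{2} \cdot 3\right) + \frac{28344}{29323}} = \sqrt{\left(\frac{89}{2} + \frac{3}{2}\right) + \frac{28344}{29323}} = \sqrt{46 + \frac{28344}{29323}} = \sqrt{\frac{1377202}{29323}} = \frac{\sqrt{40383694246}}{29323}$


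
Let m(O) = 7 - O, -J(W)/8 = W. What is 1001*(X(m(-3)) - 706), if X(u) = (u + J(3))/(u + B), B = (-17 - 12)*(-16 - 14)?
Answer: -28268877/40 ≈ -7.0672e+5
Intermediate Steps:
J(W) = -8*W
B = 870 (B = -29*(-30) = 870)
X(u) = (-24 + u)/(870 + u) (X(u) = (u - 8*3)/(u + 870) = (u - 24)/(870 + u) = (-24 + u)/(870 + u))
1001*(X(m(-3)) - 706) = 1001*((-24 + (7 - 1*(-3)))/(870 + (7 - 1*(-3))) - 706) = 1001*((-24 + (7 + 3))/(870 + (7 + 3)) - 706) = 1001*((-24 + 10)/(870 + 10) - 706) = 1001*(-14/880 - 706) = 1001*((1/880)*(-14) - 706) = 1001*(-7/440 - 706) = 1001*(-310647/440) = -28268877/40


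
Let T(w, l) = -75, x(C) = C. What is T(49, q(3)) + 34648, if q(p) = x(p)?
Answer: 34573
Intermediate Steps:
q(p) = p
T(49, q(3)) + 34648 = -75 + 34648 = 34573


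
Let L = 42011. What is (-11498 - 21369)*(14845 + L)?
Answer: -1868686152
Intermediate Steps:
(-11498 - 21369)*(14845 + L) = (-11498 - 21369)*(14845 + 42011) = -32867*56856 = -1868686152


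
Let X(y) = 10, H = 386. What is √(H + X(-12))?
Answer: 6*√11 ≈ 19.900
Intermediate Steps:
√(H + X(-12)) = √(386 + 10) = √396 = 6*√11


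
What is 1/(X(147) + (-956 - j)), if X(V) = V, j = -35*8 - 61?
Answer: -1/468 ≈ -0.0021368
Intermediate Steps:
j = -341 (j = -280 - 61 = -341)
1/(X(147) + (-956 - j)) = 1/(147 + (-956 - 1*(-341))) = 1/(147 + (-956 + 341)) = 1/(147 - 615) = 1/(-468) = -1/468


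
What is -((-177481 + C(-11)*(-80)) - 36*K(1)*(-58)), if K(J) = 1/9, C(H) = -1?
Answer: 177169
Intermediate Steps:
K(J) = ⅑
-((-177481 + C(-11)*(-80)) - 36*K(1)*(-58)) = -((-177481 - 1*(-80)) - 36*⅑*(-58)) = -((-177481 + 80) - 4*(-58)) = -(-177401 + 232) = -1*(-177169) = 177169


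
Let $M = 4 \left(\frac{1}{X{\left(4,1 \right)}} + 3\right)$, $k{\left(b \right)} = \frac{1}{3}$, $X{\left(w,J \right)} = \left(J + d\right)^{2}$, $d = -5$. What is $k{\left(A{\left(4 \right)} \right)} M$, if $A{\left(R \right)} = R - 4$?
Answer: $\frac{49}{12} \approx 4.0833$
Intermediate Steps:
$A{\left(R \right)} = -4 + R$
$X{\left(w,J \right)} = \left(-5 + J\right)^{2}$ ($X{\left(w,J \right)} = \left(J - 5\right)^{2} = \left(-5 + J\right)^{2}$)
$k{\left(b \right)} = \frac{1}{3}$
$M = \frac{49}{4}$ ($M = 4 \left(\frac{1}{\left(-5 + 1\right)^{2}} + 3\right) = 4 \left(\frac{1}{\left(-4\right)^{2}} + 3\right) = 4 \left(\frac{1}{16} + 3\right) = 4 \cdot \frac{49}{16} = \frac{49}{4} \approx 12.25$)
$k{\left(A{\left(4 \right)} \right)} M = \frac{1}{3} \cdot \frac{49}{4} = \frac{49}{12}$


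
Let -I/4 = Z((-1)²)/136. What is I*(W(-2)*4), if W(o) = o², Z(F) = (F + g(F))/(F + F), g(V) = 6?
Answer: -28/17 ≈ -1.6471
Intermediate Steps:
Z(F) = (6 + F)/(2*F) (Z(F) = (F + 6)/(F + F) = (6 + F)/((2*F)) = (6 + F)*(1/(2*F)) = (6 + F)/(2*F))
I = -7/68 (I = -4*(6 + (-1)²)/(2*((-1)²))/136 = -4*(½)*(6 + 1)/1/136 = -4*(½)*1*7/136 = -14/136 = -4*7/272 = -7/68 ≈ -0.10294)
I*(W(-2)*4) = -7*(-2)²*4/68 = -7*4/17 = -7/68*16 = -28/17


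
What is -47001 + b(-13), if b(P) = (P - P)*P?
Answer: -47001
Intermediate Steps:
b(P) = 0 (b(P) = 0*P = 0)
-47001 + b(-13) = -47001 + 0 = -47001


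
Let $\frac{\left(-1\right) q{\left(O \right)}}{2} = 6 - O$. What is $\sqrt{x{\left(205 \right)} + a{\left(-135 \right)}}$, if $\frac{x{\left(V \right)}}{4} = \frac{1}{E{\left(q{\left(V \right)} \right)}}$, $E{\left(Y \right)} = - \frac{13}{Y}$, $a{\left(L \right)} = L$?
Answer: $\frac{i \sqrt{43511}}{13} \approx 16.046 i$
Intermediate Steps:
$q{\left(O \right)} = -12 + 2 O$ ($q{\left(O \right)} = - 2 \left(6 - O\right) = -12 + 2 O$)
$x{\left(V \right)} = \frac{48}{13} - \frac{8 V}{13}$ ($x{\left(V \right)} = \frac{4}{\left(-13\right) \frac{1}{-12 + 2 V}} = 4 \left(\frac{12}{13} - \frac{2 V}{13}\right) = \frac{48}{13} - \frac{8 V}{13}$)
$\sqrt{x{\left(205 \right)} + a{\left(-135 \right)}} = \sqrt{\left(\frac{48}{13} - \frac{1640}{13}\right) - 135} = \sqrt{- \frac{1592}{13} - 135} = \sqrt{- \frac{3347}{13}} = \frac{i \sqrt{43511}}{13}$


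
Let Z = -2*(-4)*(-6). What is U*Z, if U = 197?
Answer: -9456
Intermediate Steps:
Z = -48 (Z = 8*(-6) = -48)
U*Z = 197*(-48) = -9456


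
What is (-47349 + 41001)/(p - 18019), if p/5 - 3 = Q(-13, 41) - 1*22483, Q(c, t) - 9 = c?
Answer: 6348/130439 ≈ 0.048666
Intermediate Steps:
Q(c, t) = 9 + c
p = -112420 (p = 15 + 5*((9 - 13) - 1*22483) = 15 + 5*(-4 - 22483) = 15 + 5*(-22487) = 15 - 112435 = -112420)
(-47349 + 41001)/(p - 18019) = (-47349 + 41001)/(-112420 - 18019) = -6348/(-130439) = -6348*(-1/130439) = 6348/130439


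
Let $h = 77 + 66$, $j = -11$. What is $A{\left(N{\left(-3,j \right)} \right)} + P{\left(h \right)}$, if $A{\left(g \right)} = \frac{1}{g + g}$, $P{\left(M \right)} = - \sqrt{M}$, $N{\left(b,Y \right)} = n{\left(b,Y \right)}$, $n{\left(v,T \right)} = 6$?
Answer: $\frac{1}{12} - \sqrt{143} \approx -11.875$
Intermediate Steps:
$N{\left(b,Y \right)} = 6$
$h = 143$
$A{\left(g \right)} = \frac{1}{2 g}$
$A{\left(N{\left(-3,j \right)} \right)} + P{\left(h \right)} = \frac{1}{2 \cdot 6} - \sqrt{143} = \frac{1}{2} \cdot \frac{1}{6} - \sqrt{143} = \frac{1}{12} - \sqrt{143}$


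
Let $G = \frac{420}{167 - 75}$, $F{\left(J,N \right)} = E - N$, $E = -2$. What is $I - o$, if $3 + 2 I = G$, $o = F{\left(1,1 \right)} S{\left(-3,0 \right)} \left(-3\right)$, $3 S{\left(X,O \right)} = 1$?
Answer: $- \frac{51}{23} \approx -2.2174$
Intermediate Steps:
$F{\left(J,N \right)} = -2 - N$
$S{\left(X,O \right)} = \frac{1}{3}$ ($S{\left(X,O \right)} = \frac{1}{3} \cdot 1 = \frac{1}{3}$)
$o = 3$ ($o = \left(-2 - 1\right) \frac{1}{3} \left(-3\right) = \left(-3\right) \frac{1}{3} \left(-3\right) = \left(-1\right) \left(-3\right) = 3$)
$G = \frac{105}{23}$ ($G = \frac{420}{92} = 420 \cdot \frac{1}{92} = \frac{105}{23} \approx 4.5652$)
$I = \frac{18}{23}$ ($I = - \frac{3}{2} + \frac{1}{2} \cdot \frac{105}{23} = - \frac{3}{2} + \frac{105}{46} = \frac{18}{23} \approx 0.78261$)
$I - o = \frac{18}{23} - 3 = - \frac{51}{23}$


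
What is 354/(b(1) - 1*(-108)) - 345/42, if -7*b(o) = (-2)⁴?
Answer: -6301/1295 ≈ -4.8656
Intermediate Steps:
b(o) = -16/7 (b(o) = -⅐*(-2)⁴ = -⅐*16 = -16/7)
354/(b(1) - 1*(-108)) - 345/42 = 354/(-16/7 - 1*(-108)) - 345/42 = 354/(-16/7 + 108) - 345*1/42 = 354/(740/7) - 115/14 = 354*(7/740) - 115/14 = 1239/370 - 115/14 = -6301/1295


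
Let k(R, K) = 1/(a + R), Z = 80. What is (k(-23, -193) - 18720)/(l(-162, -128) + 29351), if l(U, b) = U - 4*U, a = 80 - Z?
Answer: -430561/686251 ≈ -0.62741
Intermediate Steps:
a = 0 (a = 80 - 1*80 = 80 - 80 = 0)
l(U, b) = -3*U
k(R, K) = 1/R (k(R, K) = 1/(0 + R) = 1/R)
(k(-23, -193) - 18720)/(l(-162, -128) + 29351) = (1/(-23) - 18720)/(-3*(-162) + 29351) = (-1/23 - 18720)/(486 + 29351) = -430561/23/29837 = -430561/23*1/29837 = -430561/686251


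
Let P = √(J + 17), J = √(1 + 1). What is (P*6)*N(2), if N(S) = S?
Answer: 12*√(17 + √2) ≈ 51.494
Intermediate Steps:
J = √2 ≈ 1.4142
P = √(17 + √2) (P = √(√2 + 17) = √(17 + √2) ≈ 4.2912)
(P*6)*N(2) = (√(17 + √2)*6)*2 = (6*√(17 + √2))*2 = 12*√(17 + √2)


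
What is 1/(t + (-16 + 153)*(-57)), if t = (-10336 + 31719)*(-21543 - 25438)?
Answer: -1/1004602532 ≈ -9.9542e-10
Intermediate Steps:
t = -1004594723 (t = 21383*(-46981) = -1004594723)
1/(t + (-16 + 153)*(-57)) = 1/(-1004594723 + (-16 + 153)*(-57)) = 1/(-1004594723 + 137*(-57)) = 1/(-1004594723 - 7809) = 1/(-1004602532) = -1/1004602532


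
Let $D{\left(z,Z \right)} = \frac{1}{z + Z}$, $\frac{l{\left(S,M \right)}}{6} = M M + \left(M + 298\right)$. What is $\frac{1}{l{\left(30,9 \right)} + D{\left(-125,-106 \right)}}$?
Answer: $\frac{231}{537767} \approx 0.00042955$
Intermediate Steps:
$l{\left(S,M \right)} = 1788 + 6 M + 6 M^{2}$ ($l{\left(S,M \right)} = 6 \left(M M + \left(M + 298\right)\right) = 6 \left(M^{2} + \left(298 + M\right)\right) = 6 \left(298 + M + M^{2}\right) = 1788 + 6 M + 6 M^{2}$)
$D{\left(z,Z \right)} = \frac{1}{Z + z}$
$\frac{1}{l{\left(30,9 \right)} + D{\left(-125,-106 \right)}} = \frac{1}{\left(1788 + 6 \cdot 9 + 6 \cdot 9^{2}\right) + \frac{1}{-106 - 125}} = \frac{1}{\left(1788 + 54 + 6 \cdot 81\right) + \frac{1}{-231}} = \frac{1}{\left(1788 + 54 + 486\right) - \frac{1}{231}} = \frac{1}{2328 - \frac{1}{231}} = \frac{1}{\frac{537767}{231}} = \frac{231}{537767}$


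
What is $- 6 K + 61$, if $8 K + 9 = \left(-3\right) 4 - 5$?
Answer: $\frac{161}{2} \approx 80.5$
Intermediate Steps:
$K = - \frac{13}{4}$ ($K = - \frac{9}{8} + \frac{\left(-3\right) 4 - 5}{8} = - \frac{9}{8} + \frac{-12 - 5}{8} = - \frac{9}{8} + \frac{1}{8} \left(-17\right) = - \frac{9}{8} - \frac{17}{8} = - \frac{13}{4} \approx -3.25$)
$- 6 K + 61 = \left(-6\right) \left(- \frac{13}{4}\right) + 61 = \frac{39}{2} + 61 = \frac{161}{2}$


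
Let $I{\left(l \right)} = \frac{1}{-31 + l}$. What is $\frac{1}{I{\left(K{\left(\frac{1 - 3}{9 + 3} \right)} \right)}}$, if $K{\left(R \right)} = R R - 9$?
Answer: $- \frac{1439}{36} \approx -39.972$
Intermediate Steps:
$K{\left(R \right)} = -9 + R^{2}$ ($K{\left(R \right)} = R^{2} - 9 = -9 + R^{2}$)
$\frac{1}{I{\left(K{\left(\frac{1 - 3}{9 + 3} \right)} \right)}} = \frac{1}{\frac{1}{-31 - \left(9 - \left(\frac{1 - 3}{9 + 3}\right)^{2}\right)}} = \frac{1}{\frac{1}{-31 - \left(9 - \left(- \frac{2}{12}\right)^{2}\right)}} = \frac{1}{\frac{1}{-31 - \left(9 - \left(\left(-2\right) \frac{1}{12}\right)^{2}\right)}} = \frac{1}{\frac{1}{-31 - \left(9 - \left(- \frac{1}{6}\right)^{2}\right)}} = \frac{1}{\frac{1}{-31 + \left(-9 + \frac{1}{36}\right)}} = \frac{1}{\frac{1}{-31 - \frac{323}{36}}} = \frac{1}{\frac{1}{- \frac{1439}{36}}} = \frac{1}{- \frac{36}{1439}} = - \frac{1439}{36}$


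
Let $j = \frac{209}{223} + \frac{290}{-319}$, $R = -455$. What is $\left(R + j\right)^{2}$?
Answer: $\frac{1245558674116}{6017209} \approx 2.07 \cdot 10^{5}$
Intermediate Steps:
$j = \frac{69}{2453}$ ($j = 209 \cdot \frac{1}{223} + 290 \left(- \frac{1}{319}\right) = \frac{209}{223} - \frac{10}{11} = \frac{69}{2453} \approx 0.028129$)
$\left(R + j\right)^{2} = \left(-455 + \frac{69}{2453}\right)^{2} = \left(- \frac{1116046}{2453}\right)^{2} = \frac{1245558674116}{6017209}$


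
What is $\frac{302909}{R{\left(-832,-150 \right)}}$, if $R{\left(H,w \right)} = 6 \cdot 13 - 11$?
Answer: $\frac{302909}{67} \approx 4521.0$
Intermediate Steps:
$R{\left(H,w \right)} = 67$ ($R{\left(H,w \right)} = 78 - 11 = 67$)
$\frac{302909}{R{\left(-832,-150 \right)}} = \frac{302909}{67}$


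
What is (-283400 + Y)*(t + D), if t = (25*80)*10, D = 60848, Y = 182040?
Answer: -8194753280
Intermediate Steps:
t = 20000 (t = 2000*10 = 20000)
(-283400 + Y)*(t + D) = (-283400 + 182040)*(20000 + 60848) = -101360*80848 = -8194753280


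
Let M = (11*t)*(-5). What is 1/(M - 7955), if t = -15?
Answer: -1/7130 ≈ -0.00014025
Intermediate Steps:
M = 825 (M = (11*(-15))*(-5) = -165*(-5) = 825)
1/(M - 7955) = 1/(825 - 7955) = 1/(-7130) = -1/7130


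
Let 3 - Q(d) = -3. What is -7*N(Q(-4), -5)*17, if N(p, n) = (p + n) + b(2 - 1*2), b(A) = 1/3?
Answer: -476/3 ≈ -158.67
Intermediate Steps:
Q(d) = 6 (Q(d) = 3 - 1*(-3) = 3 + 3 = 6)
b(A) = ⅓
N(p, n) = ⅓ + n + p (N(p, n) = (p + n) + ⅓ = (n + p) + ⅓ = ⅓ + n + p)
-7*N(Q(-4), -5)*17 = -7*(⅓ - 5 + 6)*17 = -7*4/3*17 = -28/3*17 = -476/3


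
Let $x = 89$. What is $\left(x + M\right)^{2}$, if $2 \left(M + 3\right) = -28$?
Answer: $5184$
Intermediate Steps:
$M = -17$ ($M = -3 + \frac{1}{2} \left(-28\right) = -3 - 14 = -17$)
$\left(x + M\right)^{2} = \left(89 - 17\right)^{2} = 72^{2} = 5184$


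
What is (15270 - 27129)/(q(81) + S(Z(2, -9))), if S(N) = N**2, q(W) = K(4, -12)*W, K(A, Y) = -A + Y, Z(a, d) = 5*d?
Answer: -3953/243 ≈ -16.267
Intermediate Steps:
K(A, Y) = Y - A
q(W) = -16*W (q(W) = (-12 - 1*4)*W = (-12 - 4)*W = -16*W)
(15270 - 27129)/(q(81) + S(Z(2, -9))) = (15270 - 27129)/(-16*81 + (5*(-9))**2) = -11859/(-1296 + (-45)**2) = -11859/(-1296 + 2025) = -11859/729 = -11859*1/729 = -3953/243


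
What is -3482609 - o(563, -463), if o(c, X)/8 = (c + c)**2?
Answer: -13625617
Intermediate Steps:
o(c, X) = 32*c**2 (o(c, X) = 8*(c + c)**2 = 8*(2*c)**2 = 8*(4*c**2) = 32*c**2)
-3482609 - o(563, -463) = -3482609 - 32*563**2 = -3482609 - 32*316969 = -3482609 - 1*10143008 = -3482609 - 10143008 = -13625617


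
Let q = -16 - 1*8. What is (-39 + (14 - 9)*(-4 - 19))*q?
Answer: 3696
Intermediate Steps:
q = -24 (q = -16 - 8 = -24)
(-39 + (14 - 9)*(-4 - 19))*q = (-39 + (14 - 9)*(-4 - 19))*(-24) = (-39 + 5*(-23))*(-24) = (-39 - 115)*(-24) = -154*(-24) = 3696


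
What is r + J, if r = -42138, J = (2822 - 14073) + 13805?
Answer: -39584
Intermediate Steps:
J = 2554 (J = -11251 + 13805 = 2554)
r + J = -42138 + 2554 = -39584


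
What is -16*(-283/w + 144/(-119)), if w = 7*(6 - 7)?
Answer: -74672/119 ≈ -627.50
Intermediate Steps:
w = -7 (w = 7*(-1) = -7)
-16*(-283/w + 144/(-119)) = -16*(-283/(-7) + 144/(-119)) = -16*(-283*(-⅐) + 144*(-1/119)) = -16*(283/7 - 144/119) = -16*4667/119 = -74672/119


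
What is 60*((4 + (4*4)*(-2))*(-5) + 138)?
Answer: 16680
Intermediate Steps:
60*((4 + (4*4)*(-2))*(-5) + 138) = 60*((4 + 16*(-2))*(-5) + 138) = 60*((4 - 32)*(-5) + 138) = 60*(-28*(-5) + 138) = 60*(140 + 138) = 60*278 = 16680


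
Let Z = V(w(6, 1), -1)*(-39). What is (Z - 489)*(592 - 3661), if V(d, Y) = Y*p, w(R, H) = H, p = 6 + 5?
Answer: 184140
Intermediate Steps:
p = 11
V(d, Y) = 11*Y (V(d, Y) = Y*11 = 11*Y)
Z = 429 (Z = (11*(-1))*(-39) = -11*(-39) = 429)
(Z - 489)*(592 - 3661) = (429 - 489)*(592 - 3661) = -60*(-3069) = 184140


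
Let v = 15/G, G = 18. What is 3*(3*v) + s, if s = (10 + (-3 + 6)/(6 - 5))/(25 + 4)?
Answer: 461/58 ≈ 7.9483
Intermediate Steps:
s = 13/29 (s = (10 + 3/1)/29 = (10 + 3*1)*(1/29) = (10 + 3)*(1/29) = 13*(1/29) = 13/29 ≈ 0.44828)
v = 5/6 (v = 15/18 = 15*(1/18) = 5/6 ≈ 0.83333)
3*(3*v) + s = 3*(3*(5/6)) + 13/29 = 3*(5/2) + 13/29 = 15/2 + 13/29 = 461/58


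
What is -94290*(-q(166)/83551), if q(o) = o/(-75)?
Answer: -1043476/417755 ≈ -2.4978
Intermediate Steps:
q(o) = -o/75 (q(o) = o*(-1/75) = -o/75)
-94290*(-q(166)/83551) = -94290/((-83551/((-1/75*166)))) = -94290/((-83551/(-166/75))) = -94290/((-83551*(-75/166))) = -94290/6266325/166 = -94290*166/6266325 = -1043476/417755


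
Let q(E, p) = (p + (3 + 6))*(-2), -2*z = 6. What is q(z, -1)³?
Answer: -4096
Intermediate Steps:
z = -3 (z = -½*6 = -3)
q(E, p) = -18 - 2*p (q(E, p) = (p + 9)*(-2) = (9 + p)*(-2) = -18 - 2*p)
q(z, -1)³ = (-18 - 2*(-1))³ = (-18 + 2)³ = (-16)³ = -4096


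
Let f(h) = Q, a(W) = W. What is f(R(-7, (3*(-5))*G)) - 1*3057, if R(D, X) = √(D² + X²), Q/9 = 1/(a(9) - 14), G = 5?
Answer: -15294/5 ≈ -3058.8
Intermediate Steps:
Q = -9/5 (Q = 9/(9 - 14) = 9/(-5) = 9*(-⅕) = -9/5 ≈ -1.8000)
f(h) = -9/5
f(R(-7, (3*(-5))*G)) - 1*3057 = -9/5 - 1*3057 = -9/5 - 3057 = -15294/5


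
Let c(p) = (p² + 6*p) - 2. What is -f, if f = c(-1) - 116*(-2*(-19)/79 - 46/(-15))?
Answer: 495959/1185 ≈ 418.53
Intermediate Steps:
c(p) = -2 + p² + 6*p
f = -495959/1185 (f = (-2 + (-1)² + 6*(-1)) - 116*(-2*(-19)/79 - 46/(-15)) = (-2 + 1 - 6) - 116*(38*(1/79) - 46*(-1/15)) = -7 - 116*(38/79 + 46/15) = -7 - 116*4204/1185 = -7 - 487664/1185 = -495959/1185 ≈ -418.53)
-f = -1*(-495959/1185) = 495959/1185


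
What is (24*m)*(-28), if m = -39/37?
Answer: 26208/37 ≈ 708.32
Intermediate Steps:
m = -39/37 (m = -39*1/37 = -39/37 ≈ -1.0541)
(24*m)*(-28) = (24*(-39/37))*(-28) = -936/37*(-28) = 26208/37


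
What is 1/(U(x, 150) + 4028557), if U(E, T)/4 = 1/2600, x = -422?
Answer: 650/2618562051 ≈ 2.4823e-7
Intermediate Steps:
U(E, T) = 1/650 (U(E, T) = 4/2600 = 4*(1/2600) = 1/650)
1/(U(x, 150) + 4028557) = 1/(1/650 + 4028557) = 1/(2618562051/650) = 650/2618562051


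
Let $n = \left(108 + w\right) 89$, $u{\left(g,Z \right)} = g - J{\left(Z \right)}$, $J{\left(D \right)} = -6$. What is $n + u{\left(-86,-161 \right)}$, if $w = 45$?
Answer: $13537$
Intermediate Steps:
$u{\left(g,Z \right)} = 6 + g$ ($u{\left(g,Z \right)} = g - -6 = g + 6 = 6 + g$)
$n = 13617$ ($n = \left(108 + 45\right) 89 = 153 \cdot 89 = 13617$)
$n + u{\left(-86,-161 \right)} = 13617 + \left(6 - 86\right) = 13617 - 80 = 13537$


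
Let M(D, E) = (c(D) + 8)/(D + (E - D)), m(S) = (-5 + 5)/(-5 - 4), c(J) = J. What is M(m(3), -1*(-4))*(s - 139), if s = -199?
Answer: -676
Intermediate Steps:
m(S) = 0 (m(S) = 0/(-9) = 0*(-⅑) = 0)
M(D, E) = (8 + D)/E (M(D, E) = (D + 8)/(D + (E - D)) = (8 + D)/E)
M(m(3), -1*(-4))*(s - 139) = ((8 + 0)/((-1*(-4))))*(-199 - 139) = (8/4)*(-338) = ((¼)*8)*(-338) = 2*(-338) = -676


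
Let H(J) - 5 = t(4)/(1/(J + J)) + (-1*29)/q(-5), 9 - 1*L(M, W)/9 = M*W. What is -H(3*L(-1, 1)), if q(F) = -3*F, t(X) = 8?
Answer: -64846/15 ≈ -4323.1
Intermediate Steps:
L(M, W) = 81 - 9*M*W
H(J) = 46/15 + 16*J (H(J) = 5 + (8/(1/(J + J)) + (-1*29)/((-3*(-5)))) = 5 + (8/(1/(2*J)) - 29/15) = 5 + (8/((1/(2*J))) - 29*1/15) = 5 + (8*(2*J) - 29/15) = 5 + (16*J - 29/15) = 5 + (-29/15 + 16*J) = 46/15 + 16*J)
-H(3*L(-1, 1)) = -(46/15 + 16*(3*(81 - 9*(-1)*1))) = -(46/15 + 16*(3*(81 + 9))) = -(46/15 + 16*(3*90)) = -(46/15 + 16*270) = -(46/15 + 4320) = -1*64846/15 = -64846/15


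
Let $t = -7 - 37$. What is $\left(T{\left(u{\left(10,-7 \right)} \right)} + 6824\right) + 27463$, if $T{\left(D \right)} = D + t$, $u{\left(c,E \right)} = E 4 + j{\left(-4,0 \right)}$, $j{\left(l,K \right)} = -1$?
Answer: $34214$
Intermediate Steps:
$t = -44$ ($t = -7 - 37 = -44$)
$u{\left(c,E \right)} = -1 + 4 E$ ($u{\left(c,E \right)} = E 4 - 1 = 4 E - 1 = -1 + 4 E$)
$T{\left(D \right)} = -44 + D$ ($T{\left(D \right)} = D - 44 = -44 + D$)
$\left(T{\left(u{\left(10,-7 \right)} \right)} + 6824\right) + 27463 = \left(\left(-44 + \left(-1 + 4 \left(-7\right)\right)\right) + 6824\right) + 27463 = \left(\left(-44 - 29\right) + 6824\right) + 27463 = \left(-73 + 6824\right) + 27463 = 6751 + 27463 = 34214$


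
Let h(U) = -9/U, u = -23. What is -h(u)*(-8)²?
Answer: -576/23 ≈ -25.043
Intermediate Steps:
-h(u)*(-8)² = -(-9)/(-23)*(-8)² = -(-9)*(-1)/23*64 = -1*9/23*64 = -9/23*64 = -576/23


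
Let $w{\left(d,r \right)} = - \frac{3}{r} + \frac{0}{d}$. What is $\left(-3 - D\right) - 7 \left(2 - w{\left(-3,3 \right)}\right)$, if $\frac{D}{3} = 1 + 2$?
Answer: $-33$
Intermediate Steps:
$D = 9$ ($D = 3 \left(1 + 2\right) = 3 \cdot 3 = 9$)
$w{\left(d,r \right)} = - \frac{3}{r}$ ($w{\left(d,r \right)} = - \frac{3}{r} + 0 = - \frac{3}{r}$)
$\left(-3 - D\right) - 7 \left(2 - w{\left(-3,3 \right)}\right) = \left(-3 - 9\right) - 7 \left(2 - - \frac{3}{3}\right) = \left(-3 - 9\right) - 7 \left(2 - \left(-3\right) \frac{1}{3}\right) = -12 - 7 \left(2 - -1\right) = -12 - 7 \left(2 + 1\right) = -12 - 21 = -33$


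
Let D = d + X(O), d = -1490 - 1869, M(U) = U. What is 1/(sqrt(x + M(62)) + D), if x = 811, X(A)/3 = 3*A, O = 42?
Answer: -2981/8885488 - 3*sqrt(97)/8885488 ≈ -0.00033882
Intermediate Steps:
X(A) = 9*A (X(A) = 3*(3*A) = 9*A)
d = -3359
D = -2981 (D = -3359 + 9*42 = -3359 + 378 = -2981)
1/(sqrt(x + M(62)) + D) = 1/(sqrt(811 + 62) - 2981) = 1/(sqrt(873) - 2981) = 1/(3*sqrt(97) - 2981) = 1/(-2981 + 3*sqrt(97))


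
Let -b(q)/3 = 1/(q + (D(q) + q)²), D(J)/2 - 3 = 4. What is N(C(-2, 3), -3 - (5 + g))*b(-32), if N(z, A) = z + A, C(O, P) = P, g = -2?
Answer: 9/292 ≈ 0.030822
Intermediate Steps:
D(J) = 14 (D(J) = 6 + 2*4 = 6 + 8 = 14)
b(q) = -3/(q + (14 + q)²)
N(z, A) = A + z
N(C(-2, 3), -3 - (5 + g))*b(-32) = ((-3 - (5 - 2)) + 3)*(-3/(-32 + (14 - 32)²)) = ((-3 - 1*3) + 3)*(-3/(-32 + (-18)²)) = ((-3 - 3) + 3)*(-3/(-32 + 324)) = (-6 + 3)*(-3/292) = -(-9)/292 = -3*(-3/292) = 9/292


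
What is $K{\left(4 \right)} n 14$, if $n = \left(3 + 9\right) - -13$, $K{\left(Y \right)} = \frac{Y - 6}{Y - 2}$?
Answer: $-350$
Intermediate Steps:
$K{\left(Y \right)} = \frac{-6 + Y}{-2 + Y}$
$n = 25$ ($n = 12 + 13 = 25$)
$K{\left(4 \right)} n 14 = \frac{-6 + 4}{-2 + 4} \cdot 25 \cdot 14 = \frac{1}{2} \left(-2\right) 25 \cdot 14 = \left(-1\right) 25 \cdot 14 = \left(-25\right) 14 = -350$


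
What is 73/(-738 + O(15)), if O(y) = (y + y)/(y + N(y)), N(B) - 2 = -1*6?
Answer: -803/8088 ≈ -0.099283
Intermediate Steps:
N(B) = -4 (N(B) = 2 - 1*6 = 2 - 6 = -4)
O(y) = 2*y/(-4 + y) (O(y) = (y + y)/(y - 4) = (2*y)/(-4 + y) = 2*y/(-4 + y))
73/(-738 + O(15)) = 73/(-738 + 2*15/(-4 + 15)) = 73/(-738 + 2*15/11) = 73/(-738 + 2*15*(1/11)) = 73/(-738 + 30/11) = 73/(-8088/11) = 73*(-11/8088) = -803/8088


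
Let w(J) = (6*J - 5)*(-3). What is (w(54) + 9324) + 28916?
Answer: 37283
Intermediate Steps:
w(J) = 15 - 18*J (w(J) = (-5 + 6*J)*(-3) = 15 - 18*J)
(w(54) + 9324) + 28916 = ((15 - 18*54) + 9324) + 28916 = ((15 - 972) + 9324) + 28916 = (-957 + 9324) + 28916 = 8367 + 28916 = 37283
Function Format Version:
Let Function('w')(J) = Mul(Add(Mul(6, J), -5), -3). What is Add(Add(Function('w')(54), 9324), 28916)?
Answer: 37283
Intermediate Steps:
Function('w')(J) = Add(15, Mul(-18, J)) (Function('w')(J) = Mul(Add(-5, Mul(6, J)), -3) = Add(15, Mul(-18, J)))
Add(Add(Function('w')(54), 9324), 28916) = Add(Add(Add(15, Mul(-18, 54)), 9324), 28916) = Add(Add(Add(15, -972), 9324), 28916) = Add(Add(-957, 9324), 28916) = Add(8367, 28916) = 37283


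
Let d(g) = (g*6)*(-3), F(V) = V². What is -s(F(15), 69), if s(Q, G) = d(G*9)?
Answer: 11178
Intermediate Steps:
d(g) = -18*g (d(g) = (6*g)*(-3) = -18*g)
s(Q, G) = -162*G (s(Q, G) = -18*G*9 = -162*G)
-s(F(15), 69) = -(-162)*69 = -1*(-11178) = 11178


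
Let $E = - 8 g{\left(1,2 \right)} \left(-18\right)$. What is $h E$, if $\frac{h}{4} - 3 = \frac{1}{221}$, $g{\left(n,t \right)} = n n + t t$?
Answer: $\frac{1912320}{221} \approx 8653.0$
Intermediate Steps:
$g{\left(n,t \right)} = n^{2} + t^{2}$
$h = \frac{2656}{221}$ ($h = 12 + \frac{4}{221} = \frac{2656}{221} \approx 12.018$)
$E = 720$ ($E = - 8 \left(1^{2} + 2^{2}\right) \left(-18\right) = - 8 \left(1 + 4\right) \left(-18\right) = \left(-8\right) 5 \left(-18\right) = \left(-40\right) \left(-18\right) = 720$)
$h E = \frac{2656}{221} \cdot 720 = \frac{1912320}{221}$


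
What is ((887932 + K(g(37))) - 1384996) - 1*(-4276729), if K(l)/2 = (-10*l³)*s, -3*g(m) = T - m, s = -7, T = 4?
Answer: 3966005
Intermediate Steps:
g(m) = -4/3 + m/3 (g(m) = -(4 - m)/3 = -4/3 + m/3)
K(l) = 140*l³ (K(l) = 2*(-10*l³*(-7)) = 2*(70*l³) = 140*l³)
((887932 + K(g(37))) - 1384996) - 1*(-4276729) = ((887932 + 140*(-4/3 + (⅓)*37)³) - 1384996) - 1*(-4276729) = ((887932 + 140*(-4/3 + 37/3)³) - 1384996) + 4276729 = ((887932 + 140*11³) - 1384996) + 4276729 = ((887932 + 140*1331) - 1384996) + 4276729 = ((887932 + 186340) - 1384996) + 4276729 = (1074272 - 1384996) + 4276729 = -310724 + 4276729 = 3966005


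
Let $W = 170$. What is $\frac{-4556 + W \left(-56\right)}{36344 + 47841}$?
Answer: $- \frac{14076}{84185} \approx -0.1672$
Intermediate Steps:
$\frac{-4556 + W \left(-56\right)}{36344 + 47841} = \frac{-4556 + 170 \left(-56\right)}{36344 + 47841} = \frac{-4556 - 9520}{84185} = \left(-14076\right) \frac{1}{84185} = - \frac{14076}{84185}$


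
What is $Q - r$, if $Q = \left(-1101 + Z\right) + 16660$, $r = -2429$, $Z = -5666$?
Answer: $12322$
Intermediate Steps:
$Q = 9893$ ($Q = \left(-1101 - 5666\right) + 16660 = -6767 + 16660 = 9893$)
$Q - r = 9893 - -2429 = 9893 + 2429 = 12322$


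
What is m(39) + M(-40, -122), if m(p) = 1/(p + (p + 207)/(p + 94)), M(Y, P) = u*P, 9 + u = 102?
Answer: -61642685/5433 ≈ -11346.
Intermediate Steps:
u = 93 (u = -9 + 102 = 93)
M(Y, P) = 93*P
m(p) = 1/(p + (207 + p)/(94 + p))
m(39) + M(-40, -122) = (94 + 39)/(207 + 39² + 95*39) + 93*(-122) = 133/(207 + 1521 + 3705) - 11346 = 133/5433 - 11346 = -61642685/5433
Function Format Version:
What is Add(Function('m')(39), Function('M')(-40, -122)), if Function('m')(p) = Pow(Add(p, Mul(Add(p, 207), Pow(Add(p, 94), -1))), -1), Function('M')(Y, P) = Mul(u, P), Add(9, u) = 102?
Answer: Rational(-61642685, 5433) ≈ -11346.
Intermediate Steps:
u = 93 (u = Add(-9, 102) = 93)
Function('M')(Y, P) = Mul(93, P)
Function('m')(p) = Pow(Add(p, Mul(Pow(Add(94, p), -1), Add(207, p))), -1) (Function('m')(p) = Pow(Add(p, Mul(Add(207, p), Pow(Add(94, p), -1))), -1) = Pow(Add(p, Mul(Pow(Add(94, p), -1), Add(207, p))), -1))
Add(Function('m')(39), Function('M')(-40, -122)) = Add(Mul(Pow(Add(207, Pow(39, 2), Mul(95, 39)), -1), Add(94, 39)), Mul(93, -122)) = Add(Mul(Pow(Add(207, 1521, 3705), -1), 133), -11346) = Add(Mul(Pow(5433, -1), 133), -11346) = Add(Mul(Rational(1, 5433), 133), -11346) = Add(Rational(133, 5433), -11346) = Rational(-61642685, 5433)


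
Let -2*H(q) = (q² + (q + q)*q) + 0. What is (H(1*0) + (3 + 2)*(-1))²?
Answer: 25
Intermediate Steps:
H(q) = -3*q²/2 (H(q) = -((q² + (q + q)*q) + 0)/2 = -((q² + (2*q)*q) + 0)/2 = -((q² + 2*q²) + 0)/2 = -(3*q² + 0)/2 = -3*q²/2)
(H(1*0) + (3 + 2)*(-1))² = (-3*(1*0)²/2 + (3 + 2)*(-1))² = (-3/2*0² + 5*(-1))² = (-3/2*0 - 5)² = (0 - 5)² = (-5)² = 25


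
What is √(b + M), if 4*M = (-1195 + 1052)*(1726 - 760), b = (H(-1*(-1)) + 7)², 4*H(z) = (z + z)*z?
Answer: I*√137913/2 ≈ 185.68*I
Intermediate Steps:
H(z) = z²/2 (H(z) = ((z + z)*z)/4 = ((2*z)*z)/4 = (2*z²)/4 = z²/2)
b = 225/4 (b = ((-1*(-1))²/2 + 7)² = ((½)*1² + 7)² = ((½)*1 + 7)² = (½ + 7)² = (15/2)² = 225/4 ≈ 56.250)
M = -69069/2 (M = ((-1195 + 1052)*(1726 - 760))/4 = (-143*966)/4 = (¼)*(-138138) = -69069/2 ≈ -34535.)
√(b + M) = √(225/4 - 69069/2) = √(-137913/4) = I*√137913/2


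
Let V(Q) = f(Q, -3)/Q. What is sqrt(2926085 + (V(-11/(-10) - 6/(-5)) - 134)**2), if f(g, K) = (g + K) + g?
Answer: sqrt(1557299321)/23 ≈ 1715.8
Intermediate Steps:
f(g, K) = K + 2*g (f(g, K) = (K + g) + g = K + 2*g)
V(Q) = (-3 + 2*Q)/Q
sqrt(2926085 + (V(-11/(-10) - 6/(-5)) - 134)**2) = sqrt(2926085 + ((2 - 3/(-11/(-10) - 6/(-5))) - 134)**2) = sqrt(2926085 + ((2 - 3/(-11*(-1/10) - 6*(-1/5))) - 134)**2) = sqrt(2926085 + ((2 - 3/(11/10 + 6/5)) - 134)**2) = sqrt(2926085 + ((2 - 3/23/10) - 134)**2) = sqrt(2926085 + ((2 - 3*10/23) - 134)**2) = sqrt(2926085 + ((2 - 30/23) - 134)**2) = sqrt(2926085 + (16/23 - 134)**2) = sqrt(2926085 + (-3066/23)**2) = sqrt(2926085 + 9400356/529) = sqrt(1557299321/529) = sqrt(1557299321)/23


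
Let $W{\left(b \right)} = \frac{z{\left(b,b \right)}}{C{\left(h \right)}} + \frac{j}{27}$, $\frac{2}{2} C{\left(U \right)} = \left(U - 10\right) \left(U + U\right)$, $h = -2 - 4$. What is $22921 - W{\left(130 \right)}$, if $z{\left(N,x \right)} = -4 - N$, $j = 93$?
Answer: $\frac{6600457}{288} \approx 22918.0$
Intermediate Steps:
$h = -6$
$C{\left(U \right)} = 2 U \left(-10 + U\right)$ ($C{\left(U \right)} = \left(U - 10\right) \left(U + U\right) = \left(-10 + U\right) 2 U = 2 U \left(-10 + U\right)$)
$W{\left(b \right)} = \frac{493}{144} - \frac{b}{192}$ ($W{\left(b \right)} = \frac{-4 - b}{2 \left(-6\right) \left(-10 - 6\right)} + \frac{93}{27} = \frac{-4 - b}{2 \left(-6\right) \left(-16\right)} + 93 \cdot \frac{1}{27} = \frac{-4 - b}{192} + \frac{31}{9} = \left(-4 - b\right) \frac{1}{192} + \frac{31}{9} = \left(- \frac{1}{48} - \frac{b}{192}\right) + \frac{31}{9} = \frac{493}{144} - \frac{b}{192}$)
$22921 - W{\left(130 \right)} = 22921 - \left(\frac{493}{144} - \frac{65}{96}\right) = 22921 - \frac{791}{288} = \frac{6600457}{288}$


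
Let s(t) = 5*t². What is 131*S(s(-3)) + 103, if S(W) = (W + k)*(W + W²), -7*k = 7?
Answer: 11931583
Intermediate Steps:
k = -1 (k = -⅐*7 = -1)
S(W) = (-1 + W)*(W + W²) (S(W) = (W - 1)*(W + W²) = (-1 + W)*(W + W²))
131*S(s(-3)) + 103 = 131*((5*(-3)²)³ - 5*(-3)²) + 103 = 131*((5*9)³ - 5*9) + 103 = 131*(45³ - 1*45) + 103 = 131*(91125 - 45) + 103 = 131*91080 + 103 = 11931480 + 103 = 11931583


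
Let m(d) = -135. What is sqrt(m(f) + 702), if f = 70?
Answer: 9*sqrt(7) ≈ 23.812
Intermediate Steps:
sqrt(m(f) + 702) = sqrt(-135 + 702) = sqrt(567) = 9*sqrt(7)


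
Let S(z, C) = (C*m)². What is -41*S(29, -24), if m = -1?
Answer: -23616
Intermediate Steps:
S(z, C) = C² (S(z, C) = (C*(-1))² = (-C)² = C²)
-41*S(29, -24) = -41*(-24)² = -41*576 = -23616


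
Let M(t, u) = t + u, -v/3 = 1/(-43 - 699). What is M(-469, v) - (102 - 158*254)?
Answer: 29354265/742 ≈ 39561.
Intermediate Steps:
v = 3/742 (v = -3/(-43 - 699) = -3/(-742) = -3*(-1/742) = 3/742 ≈ 0.0040431)
M(-469, v) - (102 - 158*254) = (-469 + 3/742) - (102 - 158*254) = -347995/742 - (102 - 40132) = -347995/742 - 1*(-40030) = -347995/742 + 40030 = 29354265/742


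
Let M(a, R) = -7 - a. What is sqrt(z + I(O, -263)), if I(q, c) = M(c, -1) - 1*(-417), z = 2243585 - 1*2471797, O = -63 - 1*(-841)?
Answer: I*sqrt(227539) ≈ 477.01*I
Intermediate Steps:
O = 778 (O = -63 + 841 = 778)
z = -228212 (z = 2243585 - 2471797 = -228212)
I(q, c) = 410 - c (I(q, c) = (-7 - c) - 1*(-417) = (-7 - c) + 417 = 410 - c)
sqrt(z + I(O, -263)) = sqrt(-228212 + (410 - 1*(-263))) = sqrt(-228212 + (410 + 263)) = sqrt(-228212 + 673) = sqrt(-227539) = I*sqrt(227539)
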